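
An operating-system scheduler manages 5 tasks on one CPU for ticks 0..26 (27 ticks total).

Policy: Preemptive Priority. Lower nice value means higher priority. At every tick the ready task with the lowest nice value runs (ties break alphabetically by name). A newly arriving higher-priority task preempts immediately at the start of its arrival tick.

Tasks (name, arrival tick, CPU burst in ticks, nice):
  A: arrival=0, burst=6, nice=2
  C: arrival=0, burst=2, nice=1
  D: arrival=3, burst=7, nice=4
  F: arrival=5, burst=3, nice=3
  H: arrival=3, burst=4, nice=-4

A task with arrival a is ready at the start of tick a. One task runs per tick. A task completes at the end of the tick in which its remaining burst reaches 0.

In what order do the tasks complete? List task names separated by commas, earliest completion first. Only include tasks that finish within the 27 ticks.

completion order = C, H, A, F, D

t=0: ready={A,C} → run C
t=1: ready={A,C} → run C
t=2: ready={A} → run A
t=3: ready={A,D,H} → run H
t=4: ready={A,D,H} → run H
t=5: ready={A,D,F,H} → run H
t=6: ready={A,D,F,H} → run H
t=7: ready={A,D,F} → run A
t=8: ready={A,D,F} → run A
t=9: ready={A,D,F} → run A
t=10: ready={A,D,F} → run A
t=11: ready={A,D,F} → run A
t=12: ready={D,F} → run F
t=13: ready={D,F} → run F
t=14: ready={D,F} → run F
t=15: ready={D} → run D
t=16: ready={D} → run D
t=17: ready={D} → run D
t=18: ready={D} → run D
t=19: ready={D} → run D
t=20: ready={D} → run D
t=21: ready={D} → run D
t=22: (idle)
t=23: (idle)
t=24: (idle)
t=25: (idle)
t=26: (idle)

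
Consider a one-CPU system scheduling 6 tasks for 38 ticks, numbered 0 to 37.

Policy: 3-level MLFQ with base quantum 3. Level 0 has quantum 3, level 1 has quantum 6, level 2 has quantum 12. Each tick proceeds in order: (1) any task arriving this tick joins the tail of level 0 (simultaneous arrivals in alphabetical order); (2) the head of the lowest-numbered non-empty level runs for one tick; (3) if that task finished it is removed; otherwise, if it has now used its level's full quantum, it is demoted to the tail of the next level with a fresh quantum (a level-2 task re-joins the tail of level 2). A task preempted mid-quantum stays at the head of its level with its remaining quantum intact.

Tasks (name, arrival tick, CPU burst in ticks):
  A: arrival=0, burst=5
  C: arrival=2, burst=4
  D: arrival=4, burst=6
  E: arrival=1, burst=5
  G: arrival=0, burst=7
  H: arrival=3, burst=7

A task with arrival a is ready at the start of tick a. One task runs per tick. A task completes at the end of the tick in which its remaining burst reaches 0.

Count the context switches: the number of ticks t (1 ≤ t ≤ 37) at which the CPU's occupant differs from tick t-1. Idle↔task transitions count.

context switches = 12

t=0: L0/L1/L2 = AG/-/- → run A
t=1: L0/L1/L2 = AGE/-/- → run A
t=2: L0/L1/L2 = AGEC/-/- → run A
t=3: L0/L1/L2 = GECH/A/- → run G
t=4: L0/L1/L2 = GECHD/A/- → run G
t=5: L0/L1/L2 = GECHD/A/- → run G
t=6: L0/L1/L2 = ECHD/AG/- → run E
t=7: L0/L1/L2 = ECHD/AG/- → run E
t=8: L0/L1/L2 = ECHD/AG/- → run E
t=9: L0/L1/L2 = CHD/AGE/- → run C
t=10: L0/L1/L2 = CHD/AGE/- → run C
t=11: L0/L1/L2 = CHD/AGE/- → run C
t=12: L0/L1/L2 = HD/AGEC/- → run H
t=13: L0/L1/L2 = HD/AGEC/- → run H
t=14: L0/L1/L2 = HD/AGEC/- → run H
t=15: L0/L1/L2 = D/AGECH/- → run D
t=16: L0/L1/L2 = D/AGECH/- → run D
t=17: L0/L1/L2 = D/AGECH/- → run D
t=18: L0/L1/L2 = -/AGECHD/- → run A
t=19: L0/L1/L2 = -/AGECHD/- → run A
t=20: L0/L1/L2 = -/GECHD/- → run G
t=21: L0/L1/L2 = -/GECHD/- → run G
t=22: L0/L1/L2 = -/GECHD/- → run G
t=23: L0/L1/L2 = -/GECHD/- → run G
t=24: L0/L1/L2 = -/ECHD/- → run E
t=25: L0/L1/L2 = -/ECHD/- → run E
t=26: L0/L1/L2 = -/CHD/- → run C
t=27: L0/L1/L2 = -/HD/- → run H
t=28: L0/L1/L2 = -/HD/- → run H
t=29: L0/L1/L2 = -/HD/- → run H
t=30: L0/L1/L2 = -/HD/- → run H
t=31: L0/L1/L2 = -/D/- → run D
t=32: L0/L1/L2 = -/D/- → run D
t=33: L0/L1/L2 = -/D/- → run D
t=34: (idle)
t=35: (idle)
t=36: (idle)
t=37: (idle)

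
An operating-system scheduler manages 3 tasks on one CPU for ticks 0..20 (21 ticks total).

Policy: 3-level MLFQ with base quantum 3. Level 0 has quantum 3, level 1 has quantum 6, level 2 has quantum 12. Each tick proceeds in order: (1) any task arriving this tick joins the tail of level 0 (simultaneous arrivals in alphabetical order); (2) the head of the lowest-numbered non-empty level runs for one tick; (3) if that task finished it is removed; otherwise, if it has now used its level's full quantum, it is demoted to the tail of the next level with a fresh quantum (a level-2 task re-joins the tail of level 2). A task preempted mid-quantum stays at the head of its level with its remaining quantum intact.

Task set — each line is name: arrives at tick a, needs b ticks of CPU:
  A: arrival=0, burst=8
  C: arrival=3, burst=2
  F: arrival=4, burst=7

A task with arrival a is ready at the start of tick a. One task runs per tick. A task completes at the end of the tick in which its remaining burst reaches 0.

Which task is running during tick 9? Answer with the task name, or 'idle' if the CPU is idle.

running at tick 9 = A

t=0: L0/L1/L2 = A/-/- → run A
t=1: L0/L1/L2 = A/-/- → run A
t=2: L0/L1/L2 = A/-/- → run A
t=3: L0/L1/L2 = C/A/- → run C
t=4: L0/L1/L2 = CF/A/- → run C
t=5: L0/L1/L2 = F/A/- → run F
t=6: L0/L1/L2 = F/A/- → run F
t=7: L0/L1/L2 = F/A/- → run F
t=8: L0/L1/L2 = -/AF/- → run A
t=9: L0/L1/L2 = -/AF/- → run A
t=10: L0/L1/L2 = -/AF/- → run A
t=11: L0/L1/L2 = -/AF/- → run A
t=12: L0/L1/L2 = -/AF/- → run A
t=13: L0/L1/L2 = -/F/- → run F
t=14: L0/L1/L2 = -/F/- → run F
t=15: L0/L1/L2 = -/F/- → run F
t=16: L0/L1/L2 = -/F/- → run F
t=17: (idle)
t=18: (idle)
t=19: (idle)
t=20: (idle)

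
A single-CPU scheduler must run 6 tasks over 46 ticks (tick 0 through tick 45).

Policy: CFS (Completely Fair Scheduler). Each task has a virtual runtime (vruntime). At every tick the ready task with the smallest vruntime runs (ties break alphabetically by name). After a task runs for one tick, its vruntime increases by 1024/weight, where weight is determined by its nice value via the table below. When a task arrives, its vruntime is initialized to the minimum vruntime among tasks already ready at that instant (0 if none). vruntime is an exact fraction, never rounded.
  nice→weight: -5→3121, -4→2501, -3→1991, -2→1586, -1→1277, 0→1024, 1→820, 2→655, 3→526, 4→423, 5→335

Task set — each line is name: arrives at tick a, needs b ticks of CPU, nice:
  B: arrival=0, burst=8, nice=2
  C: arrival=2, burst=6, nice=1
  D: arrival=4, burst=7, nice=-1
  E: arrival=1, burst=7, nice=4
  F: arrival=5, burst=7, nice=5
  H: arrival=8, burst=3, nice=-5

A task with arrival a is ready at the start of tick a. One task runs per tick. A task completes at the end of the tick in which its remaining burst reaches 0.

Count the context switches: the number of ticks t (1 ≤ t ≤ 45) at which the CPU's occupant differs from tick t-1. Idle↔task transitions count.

t=0: vr[B=0] → run B
t=1: vr[B=1024/655 E=1024/655] → run B
t=2: vr[B=2048/655 C=1024/655 E=1024/655] → run C
t=3: vr[B=2048/655 C=15104/5371 E=1024/655] → run E
t=4: vr[B=2048/655 C=15104/5371 D=15104/5371 E=1103872/277065] → run C
t=5: vr[B=2048/655 C=109056/26855 D=15104/5371 E=1103872/277065 F=15104/5371] → run D
t=6: vr[B=2048/655 C=109056/26855 D=24787712/6858767 E=1103872/277065 F=15104/5371] → run F
t=7: vr[B=2048/655 C=109056/26855 D=24787712/6858767 E=1103872/277065 F=10559744/1799285] → run B
t=8: vr[B=3072/655 C=109056/26855 D=24787712/6858767 E=1103872/277065 F=10559744/1799285 H=24787712/6858767] → run D
t=9: vr[B=3072/655 C=109056/26855 D=30287616/6858767 E=1103872/277065 F=10559744/1799285 H=24787712/6858767] → run H
t=10: vr[B=3072/655 C=109056/26855 D=30287616/6858767 E=1103872/277065 F=10559744/1799285 H=84385826560/21406211807] → run H
t=11: vr[B=3072/655 C=109056/26855 D=30287616/6858767 E=1103872/277065 F=10559744/1799285 H=91409203968/21406211807] → run E
t=12: vr[B=3072/655 C=109056/26855 D=30287616/6858767 E=1774592/277065 F=10559744/1799285 H=91409203968/21406211807] → run C
t=13: vr[B=3072/655 C=142592/26855 D=30287616/6858767 E=1774592/277065 F=10559744/1799285 H=91409203968/21406211807] → run H
t=14: vr[B=3072/655 C=142592/26855 D=30287616/6858767 E=1774592/277065 F=10559744/1799285] → run D
t=15: vr[B=3072/655 C=142592/26855 D=35787520/6858767 E=1774592/277065 F=10559744/1799285] → run B
t=16: vr[B=4096/655 C=142592/26855 D=35787520/6858767 E=1774592/277065 F=10559744/1799285] → run D
t=17: vr[B=4096/655 C=142592/26855 D=41287424/6858767 E=1774592/277065 F=10559744/1799285] → run C
t=18: vr[B=4096/655 C=176128/26855 D=41287424/6858767 E=1774592/277065 F=10559744/1799285] → run F
t=19: vr[B=4096/655 C=176128/26855 D=41287424/6858767 E=1774592/277065 F=16059648/1799285] → run D
t=20: vr[B=4096/655 C=176128/26855 D=46787328/6858767 E=1774592/277065 F=16059648/1799285] → run B
t=21: vr[B=1024/131 C=176128/26855 D=46787328/6858767 E=1774592/277065 F=16059648/1799285] → run E
t=22: vr[B=1024/131 C=176128/26855 D=46787328/6858767 E=815104/92355 F=16059648/1799285] → run C
t=23: vr[B=1024/131 C=209664/26855 D=46787328/6858767 E=815104/92355 F=16059648/1799285] → run D
t=24: vr[B=1024/131 C=209664/26855 D=52287232/6858767 E=815104/92355 F=16059648/1799285] → run D
t=25: vr[B=1024/131 C=209664/26855 E=815104/92355 F=16059648/1799285] → run C
t=26: vr[B=1024/131 E=815104/92355 F=16059648/1799285] → run B
t=27: vr[B=6144/655 E=815104/92355 F=16059648/1799285] → run E
t=28: vr[B=6144/655 E=3116032/277065 F=16059648/1799285] → run F
t=29: vr[B=6144/655 E=3116032/277065 F=21559552/1799285] → run B
t=30: vr[B=7168/655 E=3116032/277065 F=21559552/1799285] → run B
t=31: vr[E=3116032/277065 F=21559552/1799285] → run E
t=32: vr[E=3786752/277065 F=21559552/1799285] → run F
t=33: vr[E=3786752/277065 F=27059456/1799285] → run E
t=34: vr[E=1485824/92355 F=27059456/1799285] → run F
t=35: vr[E=1485824/92355 F=6511872/359857] → run E
t=36: vr[F=6511872/359857] → run F
t=37: vr[F=38059264/1799285] → run F
t=38: (idle)
t=39: (idle)
t=40: (idle)
t=41: (idle)
t=42: (idle)
t=43: (idle)
t=44: (idle)
t=45: (idle)

context switches = 33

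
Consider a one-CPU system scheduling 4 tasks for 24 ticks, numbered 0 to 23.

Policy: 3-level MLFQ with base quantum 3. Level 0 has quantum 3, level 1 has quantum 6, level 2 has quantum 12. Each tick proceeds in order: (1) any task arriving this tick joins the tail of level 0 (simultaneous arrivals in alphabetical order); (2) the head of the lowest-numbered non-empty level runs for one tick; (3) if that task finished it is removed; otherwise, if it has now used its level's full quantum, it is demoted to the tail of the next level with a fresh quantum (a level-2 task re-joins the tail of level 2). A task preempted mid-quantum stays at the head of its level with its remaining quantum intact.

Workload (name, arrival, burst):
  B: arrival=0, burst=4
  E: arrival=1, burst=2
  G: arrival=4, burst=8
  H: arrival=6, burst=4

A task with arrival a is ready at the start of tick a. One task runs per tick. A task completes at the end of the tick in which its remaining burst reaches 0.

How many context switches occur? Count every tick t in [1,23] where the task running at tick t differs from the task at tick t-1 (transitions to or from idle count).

t=0: L0/L1/L2 = B/-/- → run B
t=1: L0/L1/L2 = BE/-/- → run B
t=2: L0/L1/L2 = BE/-/- → run B
t=3: L0/L1/L2 = E/B/- → run E
t=4: L0/L1/L2 = EG/B/- → run E
t=5: L0/L1/L2 = G/B/- → run G
t=6: L0/L1/L2 = GH/B/- → run G
t=7: L0/L1/L2 = GH/B/- → run G
t=8: L0/L1/L2 = H/BG/- → run H
t=9: L0/L1/L2 = H/BG/- → run H
t=10: L0/L1/L2 = H/BG/- → run H
t=11: L0/L1/L2 = -/BGH/- → run B
t=12: L0/L1/L2 = -/GH/- → run G
t=13: L0/L1/L2 = -/GH/- → run G
t=14: L0/L1/L2 = -/GH/- → run G
t=15: L0/L1/L2 = -/GH/- → run G
t=16: L0/L1/L2 = -/GH/- → run G
t=17: L0/L1/L2 = -/H/- → run H
t=18: (idle)
t=19: (idle)
t=20: (idle)
t=21: (idle)
t=22: (idle)
t=23: (idle)

context switches = 7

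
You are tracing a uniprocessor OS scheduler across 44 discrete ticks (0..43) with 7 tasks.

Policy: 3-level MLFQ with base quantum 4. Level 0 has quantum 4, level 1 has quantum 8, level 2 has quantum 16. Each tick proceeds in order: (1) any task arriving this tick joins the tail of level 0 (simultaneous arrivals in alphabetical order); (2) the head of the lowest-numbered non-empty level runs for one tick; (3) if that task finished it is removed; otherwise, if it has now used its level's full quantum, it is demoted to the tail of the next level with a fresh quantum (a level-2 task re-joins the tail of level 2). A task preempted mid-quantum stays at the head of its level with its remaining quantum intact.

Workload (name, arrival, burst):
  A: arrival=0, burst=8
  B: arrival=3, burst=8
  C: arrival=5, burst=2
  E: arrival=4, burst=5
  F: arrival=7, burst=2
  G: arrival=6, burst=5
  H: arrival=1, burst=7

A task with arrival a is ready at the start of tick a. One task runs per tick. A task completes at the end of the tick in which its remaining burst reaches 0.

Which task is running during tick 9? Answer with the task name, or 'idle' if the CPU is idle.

running at tick 9 = B

t=0: L0/L1/L2 = A/-/- → run A
t=1: L0/L1/L2 = AH/-/- → run A
t=2: L0/L1/L2 = AH/-/- → run A
t=3: L0/L1/L2 = AHB/-/- → run A
t=4: L0/L1/L2 = HBE/A/- → run H
t=5: L0/L1/L2 = HBEC/A/- → run H
t=6: L0/L1/L2 = HBECG/A/- → run H
t=7: L0/L1/L2 = HBECGF/A/- → run H
t=8: L0/L1/L2 = BECGF/AH/- → run B
t=9: L0/L1/L2 = BECGF/AH/- → run B
t=10: L0/L1/L2 = BECGF/AH/- → run B
t=11: L0/L1/L2 = BECGF/AH/- → run B
t=12: L0/L1/L2 = ECGF/AHB/- → run E
t=13: L0/L1/L2 = ECGF/AHB/- → run E
t=14: L0/L1/L2 = ECGF/AHB/- → run E
t=15: L0/L1/L2 = ECGF/AHB/- → run E
t=16: L0/L1/L2 = CGF/AHBE/- → run C
t=17: L0/L1/L2 = CGF/AHBE/- → run C
t=18: L0/L1/L2 = GF/AHBE/- → run G
t=19: L0/L1/L2 = GF/AHBE/- → run G
t=20: L0/L1/L2 = GF/AHBE/- → run G
t=21: L0/L1/L2 = GF/AHBE/- → run G
t=22: L0/L1/L2 = F/AHBEG/- → run F
t=23: L0/L1/L2 = F/AHBEG/- → run F
t=24: L0/L1/L2 = -/AHBEG/- → run A
t=25: L0/L1/L2 = -/AHBEG/- → run A
t=26: L0/L1/L2 = -/AHBEG/- → run A
t=27: L0/L1/L2 = -/AHBEG/- → run A
t=28: L0/L1/L2 = -/HBEG/- → run H
t=29: L0/L1/L2 = -/HBEG/- → run H
t=30: L0/L1/L2 = -/HBEG/- → run H
t=31: L0/L1/L2 = -/BEG/- → run B
t=32: L0/L1/L2 = -/BEG/- → run B
t=33: L0/L1/L2 = -/BEG/- → run B
t=34: L0/L1/L2 = -/BEG/- → run B
t=35: L0/L1/L2 = -/EG/- → run E
t=36: L0/L1/L2 = -/G/- → run G
t=37: (idle)
t=38: (idle)
t=39: (idle)
t=40: (idle)
t=41: (idle)
t=42: (idle)
t=43: (idle)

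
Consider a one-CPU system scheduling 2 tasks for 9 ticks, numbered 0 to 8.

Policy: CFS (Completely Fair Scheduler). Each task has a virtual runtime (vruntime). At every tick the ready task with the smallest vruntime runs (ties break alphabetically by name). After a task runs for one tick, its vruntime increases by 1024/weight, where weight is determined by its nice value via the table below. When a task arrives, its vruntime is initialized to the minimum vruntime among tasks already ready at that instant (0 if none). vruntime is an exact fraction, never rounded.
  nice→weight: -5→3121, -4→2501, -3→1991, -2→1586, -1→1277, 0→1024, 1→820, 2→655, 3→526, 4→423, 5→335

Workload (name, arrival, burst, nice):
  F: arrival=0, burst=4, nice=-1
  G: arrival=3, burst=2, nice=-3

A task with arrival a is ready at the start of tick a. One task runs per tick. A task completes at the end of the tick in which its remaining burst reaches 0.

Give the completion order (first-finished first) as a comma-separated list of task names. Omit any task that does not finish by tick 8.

completion order = F, G

t=0: vr[F=0] → run F
t=1: vr[F=1024/1277] → run F
t=2: vr[F=2048/1277] → run F
t=3: vr[F=3072/1277 G=3072/1277] → run F
t=4: vr[G=3072/1277] → run G
t=5: vr[G=7424000/2542507] → run G
t=6: (idle)
t=7: (idle)
t=8: (idle)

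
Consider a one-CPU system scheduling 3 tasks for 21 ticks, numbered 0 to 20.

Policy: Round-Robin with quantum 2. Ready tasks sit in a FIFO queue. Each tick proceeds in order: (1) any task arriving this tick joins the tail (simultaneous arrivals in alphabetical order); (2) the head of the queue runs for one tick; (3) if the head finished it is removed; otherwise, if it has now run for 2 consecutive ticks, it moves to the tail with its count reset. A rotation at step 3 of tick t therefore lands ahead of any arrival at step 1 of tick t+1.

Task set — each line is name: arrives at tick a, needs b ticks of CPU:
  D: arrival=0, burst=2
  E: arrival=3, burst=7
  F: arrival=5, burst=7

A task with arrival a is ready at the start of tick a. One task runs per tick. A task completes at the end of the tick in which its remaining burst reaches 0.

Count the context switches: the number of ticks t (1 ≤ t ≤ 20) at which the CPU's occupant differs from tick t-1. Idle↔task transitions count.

t=0: queue=[D] q_used=0 → run D
t=1: queue=[D] q_used=1 → run D
t=2: (idle)
t=3: queue=[E] q_used=0 → run E
t=4: queue=[E] q_used=1 → run E
t=5: queue=[E,F] q_used=0 → run E
t=6: queue=[E,F] q_used=1 → run E
t=7: queue=[F,E] q_used=0 → run F
t=8: queue=[F,E] q_used=1 → run F
t=9: queue=[E,F] q_used=0 → run E
t=10: queue=[E,F] q_used=1 → run E
t=11: queue=[F,E] q_used=0 → run F
t=12: queue=[F,E] q_used=1 → run F
t=13: queue=[E,F] q_used=0 → run E
t=14: queue=[F] q_used=0 → run F
t=15: queue=[F] q_used=1 → run F
t=16: queue=[F] q_used=0 → run F
t=17: (idle)
t=18: (idle)
t=19: (idle)
t=20: (idle)

context switches = 8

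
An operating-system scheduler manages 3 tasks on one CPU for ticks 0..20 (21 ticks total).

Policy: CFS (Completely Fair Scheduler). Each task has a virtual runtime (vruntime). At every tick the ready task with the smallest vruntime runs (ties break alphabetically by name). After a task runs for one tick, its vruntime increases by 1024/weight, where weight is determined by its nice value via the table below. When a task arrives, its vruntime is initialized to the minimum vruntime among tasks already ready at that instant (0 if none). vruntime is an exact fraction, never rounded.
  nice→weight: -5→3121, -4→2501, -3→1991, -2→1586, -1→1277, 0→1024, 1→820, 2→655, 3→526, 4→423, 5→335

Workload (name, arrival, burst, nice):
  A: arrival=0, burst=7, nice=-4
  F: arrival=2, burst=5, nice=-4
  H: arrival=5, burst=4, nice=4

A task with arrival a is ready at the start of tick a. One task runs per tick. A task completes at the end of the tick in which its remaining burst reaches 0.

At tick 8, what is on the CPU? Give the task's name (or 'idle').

running at tick 8 = F

t=0: vr[A=0] → run A
t=1: vr[A=1024/2501] → run A
t=2: vr[A=2048/2501 F=2048/2501] → run A
t=3: vr[A=3072/2501 F=2048/2501] → run F
t=4: vr[A=3072/2501 F=3072/2501] → run A
t=5: vr[A=4096/2501 F=3072/2501 H=3072/2501] → run F
t=6: vr[A=4096/2501 F=4096/2501 H=3072/2501] → run H
t=7: vr[A=4096/2501 F=4096/2501 H=3860480/1057923] → run A
t=8: vr[A=5120/2501 F=4096/2501 H=3860480/1057923] → run F
t=9: vr[A=5120/2501 F=5120/2501 H=3860480/1057923] → run A
t=10: vr[A=6144/2501 F=5120/2501 H=3860480/1057923] → run F
t=11: vr[A=6144/2501 F=6144/2501 H=3860480/1057923] → run A
t=12: vr[F=6144/2501 H=3860480/1057923] → run F
t=13: vr[H=3860480/1057923] → run H
t=14: vr[H=6421504/1057923] → run H
t=15: vr[H=2994176/352641] → run H
t=16: (idle)
t=17: (idle)
t=18: (idle)
t=19: (idle)
t=20: (idle)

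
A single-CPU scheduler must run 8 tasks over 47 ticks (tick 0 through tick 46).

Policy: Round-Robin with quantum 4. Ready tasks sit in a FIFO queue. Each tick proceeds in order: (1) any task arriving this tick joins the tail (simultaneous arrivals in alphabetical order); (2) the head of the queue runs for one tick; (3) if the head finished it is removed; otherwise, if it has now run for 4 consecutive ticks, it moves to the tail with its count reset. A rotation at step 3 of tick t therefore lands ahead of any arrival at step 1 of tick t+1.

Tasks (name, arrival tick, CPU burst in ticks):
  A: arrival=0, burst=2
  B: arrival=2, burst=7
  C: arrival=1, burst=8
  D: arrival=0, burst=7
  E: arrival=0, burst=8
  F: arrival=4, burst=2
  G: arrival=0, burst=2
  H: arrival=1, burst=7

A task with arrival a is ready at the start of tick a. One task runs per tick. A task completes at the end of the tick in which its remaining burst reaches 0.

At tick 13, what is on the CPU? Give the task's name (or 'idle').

running at tick 13 = C

t=0: queue=[A,D,E,G] q_used=0 → run A
t=1: queue=[A,D,E,G,C,H] q_used=1 → run A
t=2: queue=[D,E,G,C,H,B] q_used=0 → run D
t=3: queue=[D,E,G,C,H,B] q_used=1 → run D
t=4: queue=[D,E,G,C,H,B,F] q_used=2 → run D
t=5: queue=[D,E,G,C,H,B,F] q_used=3 → run D
t=6: queue=[E,G,C,H,B,F,D] q_used=0 → run E
t=7: queue=[E,G,C,H,B,F,D] q_used=1 → run E
t=8: queue=[E,G,C,H,B,F,D] q_used=2 → run E
t=9: queue=[E,G,C,H,B,F,D] q_used=3 → run E
t=10: queue=[G,C,H,B,F,D,E] q_used=0 → run G
t=11: queue=[G,C,H,B,F,D,E] q_used=1 → run G
t=12: queue=[C,H,B,F,D,E] q_used=0 → run C
t=13: queue=[C,H,B,F,D,E] q_used=1 → run C
t=14: queue=[C,H,B,F,D,E] q_used=2 → run C
t=15: queue=[C,H,B,F,D,E] q_used=3 → run C
t=16: queue=[H,B,F,D,E,C] q_used=0 → run H
t=17: queue=[H,B,F,D,E,C] q_used=1 → run H
t=18: queue=[H,B,F,D,E,C] q_used=2 → run H
t=19: queue=[H,B,F,D,E,C] q_used=3 → run H
t=20: queue=[B,F,D,E,C,H] q_used=0 → run B
t=21: queue=[B,F,D,E,C,H] q_used=1 → run B
t=22: queue=[B,F,D,E,C,H] q_used=2 → run B
t=23: queue=[B,F,D,E,C,H] q_used=3 → run B
t=24: queue=[F,D,E,C,H,B] q_used=0 → run F
t=25: queue=[F,D,E,C,H,B] q_used=1 → run F
t=26: queue=[D,E,C,H,B] q_used=0 → run D
t=27: queue=[D,E,C,H,B] q_used=1 → run D
t=28: queue=[D,E,C,H,B] q_used=2 → run D
t=29: queue=[E,C,H,B] q_used=0 → run E
t=30: queue=[E,C,H,B] q_used=1 → run E
t=31: queue=[E,C,H,B] q_used=2 → run E
t=32: queue=[E,C,H,B] q_used=3 → run E
t=33: queue=[C,H,B] q_used=0 → run C
t=34: queue=[C,H,B] q_used=1 → run C
t=35: queue=[C,H,B] q_used=2 → run C
t=36: queue=[C,H,B] q_used=3 → run C
t=37: queue=[H,B] q_used=0 → run H
t=38: queue=[H,B] q_used=1 → run H
t=39: queue=[H,B] q_used=2 → run H
t=40: queue=[B] q_used=0 → run B
t=41: queue=[B] q_used=1 → run B
t=42: queue=[B] q_used=2 → run B
t=43: (idle)
t=44: (idle)
t=45: (idle)
t=46: (idle)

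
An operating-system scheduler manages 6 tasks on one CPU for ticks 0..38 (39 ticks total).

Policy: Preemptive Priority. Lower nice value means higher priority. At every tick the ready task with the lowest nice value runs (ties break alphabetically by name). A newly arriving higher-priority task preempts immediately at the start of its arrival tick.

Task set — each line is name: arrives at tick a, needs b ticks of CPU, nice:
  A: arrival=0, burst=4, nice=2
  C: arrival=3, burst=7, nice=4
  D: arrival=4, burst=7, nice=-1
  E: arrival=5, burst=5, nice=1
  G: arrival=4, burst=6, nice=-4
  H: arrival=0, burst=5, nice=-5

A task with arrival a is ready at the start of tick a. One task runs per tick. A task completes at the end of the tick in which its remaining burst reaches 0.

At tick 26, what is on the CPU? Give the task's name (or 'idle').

t=0: ready={A,H} → run H
t=1: ready={A,H} → run H
t=2: ready={A,H} → run H
t=3: ready={A,C,H} → run H
t=4: ready={A,C,D,G,H} → run H
t=5: ready={A,C,D,E,G} → run G
t=6: ready={A,C,D,E,G} → run G
t=7: ready={A,C,D,E,G} → run G
t=8: ready={A,C,D,E,G} → run G
t=9: ready={A,C,D,E,G} → run G
t=10: ready={A,C,D,E,G} → run G
t=11: ready={A,C,D,E} → run D
t=12: ready={A,C,D,E} → run D
t=13: ready={A,C,D,E} → run D
t=14: ready={A,C,D,E} → run D
t=15: ready={A,C,D,E} → run D
t=16: ready={A,C,D,E} → run D
t=17: ready={A,C,D,E} → run D
t=18: ready={A,C,E} → run E
t=19: ready={A,C,E} → run E
t=20: ready={A,C,E} → run E
t=21: ready={A,C,E} → run E
t=22: ready={A,C,E} → run E
t=23: ready={A,C} → run A
t=24: ready={A,C} → run A
t=25: ready={A,C} → run A
t=26: ready={A,C} → run A
t=27: ready={C} → run C
t=28: ready={C} → run C
t=29: ready={C} → run C
t=30: ready={C} → run C
t=31: ready={C} → run C
t=32: ready={C} → run C
t=33: ready={C} → run C
t=34: (idle)
t=35: (idle)
t=36: (idle)
t=37: (idle)
t=38: (idle)

running at tick 26 = A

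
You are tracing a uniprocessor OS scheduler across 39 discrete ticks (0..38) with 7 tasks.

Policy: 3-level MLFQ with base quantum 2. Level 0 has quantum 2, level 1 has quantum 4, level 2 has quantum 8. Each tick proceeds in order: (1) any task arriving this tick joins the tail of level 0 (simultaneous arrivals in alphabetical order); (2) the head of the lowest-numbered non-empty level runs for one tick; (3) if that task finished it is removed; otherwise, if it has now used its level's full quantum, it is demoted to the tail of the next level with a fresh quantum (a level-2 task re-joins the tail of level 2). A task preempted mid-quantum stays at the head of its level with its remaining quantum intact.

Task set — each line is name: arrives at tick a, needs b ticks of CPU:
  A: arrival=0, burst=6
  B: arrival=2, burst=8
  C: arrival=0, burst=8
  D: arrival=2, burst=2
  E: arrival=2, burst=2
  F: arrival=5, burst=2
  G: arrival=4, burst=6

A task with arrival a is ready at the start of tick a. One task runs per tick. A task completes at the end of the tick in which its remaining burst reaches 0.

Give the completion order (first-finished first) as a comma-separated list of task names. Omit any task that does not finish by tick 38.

t=0: L0/L1/L2 = AC/-/- → run A
t=1: L0/L1/L2 = AC/-/- → run A
t=2: L0/L1/L2 = CBDE/A/- → run C
t=3: L0/L1/L2 = CBDE/A/- → run C
t=4: L0/L1/L2 = BDEG/AC/- → run B
t=5: L0/L1/L2 = BDEGF/AC/- → run B
t=6: L0/L1/L2 = DEGF/ACB/- → run D
t=7: L0/L1/L2 = DEGF/ACB/- → run D
t=8: L0/L1/L2 = EGF/ACB/- → run E
t=9: L0/L1/L2 = EGF/ACB/- → run E
t=10: L0/L1/L2 = GF/ACB/- → run G
t=11: L0/L1/L2 = GF/ACB/- → run G
t=12: L0/L1/L2 = F/ACBG/- → run F
t=13: L0/L1/L2 = F/ACBG/- → run F
t=14: L0/L1/L2 = -/ACBG/- → run A
t=15: L0/L1/L2 = -/ACBG/- → run A
t=16: L0/L1/L2 = -/ACBG/- → run A
t=17: L0/L1/L2 = -/ACBG/- → run A
t=18: L0/L1/L2 = -/CBG/- → run C
t=19: L0/L1/L2 = -/CBG/- → run C
t=20: L0/L1/L2 = -/CBG/- → run C
t=21: L0/L1/L2 = -/CBG/- → run C
t=22: L0/L1/L2 = -/BG/C → run B
t=23: L0/L1/L2 = -/BG/C → run B
t=24: L0/L1/L2 = -/BG/C → run B
t=25: L0/L1/L2 = -/BG/C → run B
t=26: L0/L1/L2 = -/G/CB → run G
t=27: L0/L1/L2 = -/G/CB → run G
t=28: L0/L1/L2 = -/G/CB → run G
t=29: L0/L1/L2 = -/G/CB → run G
t=30: L0/L1/L2 = -/-/CB → run C
t=31: L0/L1/L2 = -/-/CB → run C
t=32: L0/L1/L2 = -/-/B → run B
t=33: L0/L1/L2 = -/-/B → run B
t=34: (idle)
t=35: (idle)
t=36: (idle)
t=37: (idle)
t=38: (idle)

completion order = D, E, F, A, G, C, B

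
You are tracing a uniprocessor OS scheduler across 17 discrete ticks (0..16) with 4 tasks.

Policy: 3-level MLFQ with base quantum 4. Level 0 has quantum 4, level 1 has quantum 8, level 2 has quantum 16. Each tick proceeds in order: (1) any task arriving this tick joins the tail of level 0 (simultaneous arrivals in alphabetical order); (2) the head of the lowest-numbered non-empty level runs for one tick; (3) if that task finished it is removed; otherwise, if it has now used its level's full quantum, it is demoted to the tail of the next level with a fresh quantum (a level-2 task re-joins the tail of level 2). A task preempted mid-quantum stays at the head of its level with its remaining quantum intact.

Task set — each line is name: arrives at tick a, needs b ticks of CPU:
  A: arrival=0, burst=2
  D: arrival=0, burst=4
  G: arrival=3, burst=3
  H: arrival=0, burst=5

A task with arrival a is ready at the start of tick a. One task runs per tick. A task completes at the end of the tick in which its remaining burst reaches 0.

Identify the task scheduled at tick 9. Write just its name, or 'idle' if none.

running at tick 9 = H

t=0: L0/L1/L2 = ADH/-/- → run A
t=1: L0/L1/L2 = ADH/-/- → run A
t=2: L0/L1/L2 = DH/-/- → run D
t=3: L0/L1/L2 = DHG/-/- → run D
t=4: L0/L1/L2 = DHG/-/- → run D
t=5: L0/L1/L2 = DHG/-/- → run D
t=6: L0/L1/L2 = HG/-/- → run H
t=7: L0/L1/L2 = HG/-/- → run H
t=8: L0/L1/L2 = HG/-/- → run H
t=9: L0/L1/L2 = HG/-/- → run H
t=10: L0/L1/L2 = G/H/- → run G
t=11: L0/L1/L2 = G/H/- → run G
t=12: L0/L1/L2 = G/H/- → run G
t=13: L0/L1/L2 = -/H/- → run H
t=14: (idle)
t=15: (idle)
t=16: (idle)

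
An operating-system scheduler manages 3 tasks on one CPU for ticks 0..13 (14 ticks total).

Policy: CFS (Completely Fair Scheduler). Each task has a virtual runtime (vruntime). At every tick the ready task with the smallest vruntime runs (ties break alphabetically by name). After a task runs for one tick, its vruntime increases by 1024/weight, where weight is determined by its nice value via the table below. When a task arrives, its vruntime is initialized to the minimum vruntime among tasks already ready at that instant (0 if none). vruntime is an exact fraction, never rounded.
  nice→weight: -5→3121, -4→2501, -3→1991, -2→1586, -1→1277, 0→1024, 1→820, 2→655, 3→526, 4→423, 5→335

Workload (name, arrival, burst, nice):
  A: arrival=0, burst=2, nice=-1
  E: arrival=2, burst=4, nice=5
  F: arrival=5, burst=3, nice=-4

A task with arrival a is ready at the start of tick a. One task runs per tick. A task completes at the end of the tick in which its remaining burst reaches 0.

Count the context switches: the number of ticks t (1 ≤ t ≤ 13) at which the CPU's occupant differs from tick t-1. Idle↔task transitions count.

context switches = 3

t=0: vr[A=0] → run A
t=1: vr[A=1024/1277] → run A
t=2: vr[E=0] → run E
t=3: vr[E=1024/335] → run E
t=4: vr[E=2048/335] → run E
t=5: vr[E=3072/335 F=3072/335] → run E
t=6: vr[F=3072/335] → run F
t=7: vr[F=8026112/837835] → run F
t=8: vr[F=8369152/837835] → run F
t=9: (idle)
t=10: (idle)
t=11: (idle)
t=12: (idle)
t=13: (idle)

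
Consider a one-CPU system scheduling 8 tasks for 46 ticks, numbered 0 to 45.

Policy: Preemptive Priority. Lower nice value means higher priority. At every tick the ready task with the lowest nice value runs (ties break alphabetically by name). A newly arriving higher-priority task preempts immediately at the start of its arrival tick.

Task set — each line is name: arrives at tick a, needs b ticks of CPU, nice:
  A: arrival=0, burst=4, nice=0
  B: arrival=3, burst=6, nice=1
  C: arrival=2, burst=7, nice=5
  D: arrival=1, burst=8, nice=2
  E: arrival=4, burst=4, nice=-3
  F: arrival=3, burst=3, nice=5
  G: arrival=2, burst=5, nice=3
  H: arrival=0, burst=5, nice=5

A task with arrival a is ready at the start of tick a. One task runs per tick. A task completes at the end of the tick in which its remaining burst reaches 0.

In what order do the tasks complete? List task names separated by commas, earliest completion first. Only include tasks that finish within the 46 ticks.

completion order = A, E, B, D, G, C, F, H

t=0: ready={A,H} → run A
t=1: ready={A,D,H} → run A
t=2: ready={A,C,D,G,H} → run A
t=3: ready={A,B,C,D,F,G,H} → run A
t=4: ready={B,C,D,E,F,G,H} → run E
t=5: ready={B,C,D,E,F,G,H} → run E
t=6: ready={B,C,D,E,F,G,H} → run E
t=7: ready={B,C,D,E,F,G,H} → run E
t=8: ready={B,C,D,F,G,H} → run B
t=9: ready={B,C,D,F,G,H} → run B
t=10: ready={B,C,D,F,G,H} → run B
t=11: ready={B,C,D,F,G,H} → run B
t=12: ready={B,C,D,F,G,H} → run B
t=13: ready={B,C,D,F,G,H} → run B
t=14: ready={C,D,F,G,H} → run D
t=15: ready={C,D,F,G,H} → run D
t=16: ready={C,D,F,G,H} → run D
t=17: ready={C,D,F,G,H} → run D
t=18: ready={C,D,F,G,H} → run D
t=19: ready={C,D,F,G,H} → run D
t=20: ready={C,D,F,G,H} → run D
t=21: ready={C,D,F,G,H} → run D
t=22: ready={C,F,G,H} → run G
t=23: ready={C,F,G,H} → run G
t=24: ready={C,F,G,H} → run G
t=25: ready={C,F,G,H} → run G
t=26: ready={C,F,G,H} → run G
t=27: ready={C,F,H} → run C
t=28: ready={C,F,H} → run C
t=29: ready={C,F,H} → run C
t=30: ready={C,F,H} → run C
t=31: ready={C,F,H} → run C
t=32: ready={C,F,H} → run C
t=33: ready={C,F,H} → run C
t=34: ready={F,H} → run F
t=35: ready={F,H} → run F
t=36: ready={F,H} → run F
t=37: ready={H} → run H
t=38: ready={H} → run H
t=39: ready={H} → run H
t=40: ready={H} → run H
t=41: ready={H} → run H
t=42: (idle)
t=43: (idle)
t=44: (idle)
t=45: (idle)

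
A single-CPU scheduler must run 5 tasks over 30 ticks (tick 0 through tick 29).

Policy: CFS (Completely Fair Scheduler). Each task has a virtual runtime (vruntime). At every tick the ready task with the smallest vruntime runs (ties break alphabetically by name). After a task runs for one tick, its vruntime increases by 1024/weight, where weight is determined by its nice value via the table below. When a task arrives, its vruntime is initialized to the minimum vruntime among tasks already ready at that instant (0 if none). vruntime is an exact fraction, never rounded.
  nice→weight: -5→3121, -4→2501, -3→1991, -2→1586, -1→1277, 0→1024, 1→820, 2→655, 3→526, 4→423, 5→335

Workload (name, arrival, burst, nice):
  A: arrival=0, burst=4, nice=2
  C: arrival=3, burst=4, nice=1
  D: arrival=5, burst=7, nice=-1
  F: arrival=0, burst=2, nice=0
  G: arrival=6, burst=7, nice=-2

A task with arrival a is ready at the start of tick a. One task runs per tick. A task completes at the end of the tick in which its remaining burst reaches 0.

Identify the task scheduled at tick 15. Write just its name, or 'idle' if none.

running at tick 15 = G

t=0: vr[A=0 F=0] → run A
t=1: vr[A=1024/655 F=0] → run F
t=2: vr[A=1024/655 F=1] → run F
t=3: vr[A=1024/655 C=1024/655] → run A
t=4: vr[A=2048/655 C=1024/655] → run C
t=5: vr[A=2048/655 C=15104/5371 D=15104/5371] → run C
t=6: vr[A=2048/655 C=109056/26855 D=15104/5371 G=15104/5371] → run D
t=7: vr[A=2048/655 C=109056/26855 D=24787712/6858767 G=15104/5371] → run G
t=8: vr[A=2048/655 C=109056/26855 D=24787712/6858767 G=14727424/4259203] → run A
t=9: vr[A=3072/655 C=109056/26855 D=24787712/6858767 G=14727424/4259203] → run G
t=10: vr[A=3072/655 C=109056/26855 D=24787712/6858767 G=17477376/4259203] → run D
t=11: vr[A=3072/655 C=109056/26855 D=30287616/6858767 G=17477376/4259203] → run C
t=12: vr[A=3072/655 C=142592/26855 D=30287616/6858767 G=17477376/4259203] → run G
t=13: vr[A=3072/655 C=142592/26855 D=30287616/6858767 G=20227328/4259203] → run D
t=14: vr[A=3072/655 C=142592/26855 D=35787520/6858767 G=20227328/4259203] → run A
t=15: vr[C=142592/26855 D=35787520/6858767 G=20227328/4259203] → run G
t=16: vr[C=142592/26855 D=35787520/6858767 G=22977280/4259203] → run D
t=17: vr[C=142592/26855 D=41287424/6858767 G=22977280/4259203] → run C
t=18: vr[D=41287424/6858767 G=22977280/4259203] → run G
t=19: vr[D=41287424/6858767 G=25727232/4259203] → run D
t=20: vr[D=46787328/6858767 G=25727232/4259203] → run G
t=21: vr[D=46787328/6858767 G=28477184/4259203] → run G
t=22: vr[D=46787328/6858767] → run D
t=23: vr[D=52287232/6858767] → run D
t=24: (idle)
t=25: (idle)
t=26: (idle)
t=27: (idle)
t=28: (idle)
t=29: (idle)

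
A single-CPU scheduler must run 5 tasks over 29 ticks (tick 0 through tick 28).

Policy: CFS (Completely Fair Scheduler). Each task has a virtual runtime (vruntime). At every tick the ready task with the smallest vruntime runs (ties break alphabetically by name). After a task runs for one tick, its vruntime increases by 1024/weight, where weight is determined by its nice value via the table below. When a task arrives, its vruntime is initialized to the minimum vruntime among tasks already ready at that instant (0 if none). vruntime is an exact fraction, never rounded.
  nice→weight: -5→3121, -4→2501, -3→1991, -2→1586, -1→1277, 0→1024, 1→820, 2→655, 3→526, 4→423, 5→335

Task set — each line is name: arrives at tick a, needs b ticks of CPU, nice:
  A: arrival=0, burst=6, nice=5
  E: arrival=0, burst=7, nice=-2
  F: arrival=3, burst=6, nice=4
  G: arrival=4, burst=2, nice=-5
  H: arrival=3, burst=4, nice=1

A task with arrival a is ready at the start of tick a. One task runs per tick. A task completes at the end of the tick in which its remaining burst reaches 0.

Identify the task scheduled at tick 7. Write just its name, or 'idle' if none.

running at tick 7 = G

t=0: vr[A=0 E=0] → run A
t=1: vr[A=1024/335 E=0] → run E
t=2: vr[A=1024/335 E=512/793] → run E
t=3: vr[A=1024/335 E=1024/793 F=1024/793 H=1024/793] → run E
t=4: vr[A=1024/335 E=1536/793 F=1024/793 G=1024/793 H=1024/793] → run F
t=5: vr[A=1024/335 E=1536/793 F=1245184/335439 G=1024/793 H=1024/793] → run G
t=6: vr[A=1024/335 E=1536/793 F=1245184/335439 G=4007936/2474953 H=1024/793] → run H
t=7: vr[A=1024/335 E=1536/793 F=1245184/335439 G=4007936/2474953 H=412928/162565] → run G
t=8: vr[A=1024/335 E=1536/793 F=1245184/335439 H=412928/162565] → run E
t=9: vr[A=1024/335 E=2048/793 F=1245184/335439 H=412928/162565] → run H
t=10: vr[A=1024/335 E=2048/793 F=1245184/335439 H=615936/162565] → run E
t=11: vr[A=1024/335 E=2560/793 F=1245184/335439 H=615936/162565] → run A
t=12: vr[A=2048/335 E=2560/793 F=1245184/335439 H=615936/162565] → run E
t=13: vr[A=2048/335 E=3072/793 F=1245184/335439 H=615936/162565] → run F
t=14: vr[A=2048/335 E=3072/793 F=2057216/335439 H=615936/162565] → run H
t=15: vr[A=2048/335 E=3072/793 F=2057216/335439 H=818944/162565] → run E
t=16: vr[A=2048/335 F=2057216/335439 H=818944/162565] → run H
t=17: vr[A=2048/335 F=2057216/335439] → run A
t=18: vr[A=3072/335 F=2057216/335439] → run F
t=19: vr[A=3072/335 F=956416/111813] → run F
t=20: vr[A=3072/335 F=3681280/335439] → run A
t=21: vr[A=4096/335 F=3681280/335439] → run F
t=22: vr[A=4096/335 F=4493312/335439] → run A
t=23: vr[A=1024/67 F=4493312/335439] → run F
t=24: vr[A=1024/67] → run A
t=25: (idle)
t=26: (idle)
t=27: (idle)
t=28: (idle)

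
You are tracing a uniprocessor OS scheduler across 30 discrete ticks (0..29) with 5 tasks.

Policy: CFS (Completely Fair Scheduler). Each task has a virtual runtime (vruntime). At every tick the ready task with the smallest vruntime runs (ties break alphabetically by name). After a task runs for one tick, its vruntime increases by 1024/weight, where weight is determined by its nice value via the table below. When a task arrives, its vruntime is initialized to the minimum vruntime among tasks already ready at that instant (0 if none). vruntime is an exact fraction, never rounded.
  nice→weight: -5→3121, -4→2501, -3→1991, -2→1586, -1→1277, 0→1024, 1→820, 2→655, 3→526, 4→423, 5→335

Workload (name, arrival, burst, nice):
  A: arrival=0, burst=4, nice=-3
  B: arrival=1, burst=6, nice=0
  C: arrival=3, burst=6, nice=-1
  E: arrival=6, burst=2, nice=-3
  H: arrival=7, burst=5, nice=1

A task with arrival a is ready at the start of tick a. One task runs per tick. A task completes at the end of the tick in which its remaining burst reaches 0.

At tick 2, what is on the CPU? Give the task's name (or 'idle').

running at tick 2 = B

t=0: vr[A=0] → run A
t=1: vr[A=1024/1991 B=1024/1991] → run A
t=2: vr[A=2048/1991 B=1024/1991] → run B
t=3: vr[A=2048/1991 B=3015/1991 C=2048/1991] → run A
t=4: vr[A=3072/1991 B=3015/1991 C=2048/1991] → run C
t=5: vr[A=3072/1991 B=3015/1991 C=4654080/2542507] → run B
t=6: vr[A=3072/1991 B=5006/1991 C=4654080/2542507 E=3072/1991] → run A
t=7: vr[B=5006/1991 C=4654080/2542507 E=3072/1991 H=3072/1991] → run E
t=8: vr[B=5006/1991 C=4654080/2542507 E=4096/1991 H=3072/1991] → run H
t=9: vr[B=5006/1991 C=4654080/2542507 E=4096/1991 H=1139456/408155] → run C
t=10: vr[B=5006/1991 C=6692864/2542507 E=4096/1991 H=1139456/408155] → run E
t=11: vr[B=5006/1991 C=6692864/2542507 H=1139456/408155] → run B
t=12: vr[B=6997/1991 C=6692864/2542507 H=1139456/408155] → run C
t=13: vr[B=6997/1991 C=8731648/2542507 H=1139456/408155] → run H
t=14: vr[B=6997/1991 C=8731648/2542507 H=1649152/408155] → run C
t=15: vr[B=6997/1991 C=10770432/2542507 H=1649152/408155] → run B
t=16: vr[B=8988/1991 C=10770432/2542507 H=1649152/408155] → run H
t=17: vr[B=8988/1991 C=10770432/2542507 H=2158848/408155] → run C
t=18: vr[B=8988/1991 C=12809216/2542507 H=2158848/408155] → run B
t=19: vr[B=10979/1991 C=12809216/2542507 H=2158848/408155] → run C
t=20: vr[B=10979/1991 H=2158848/408155] → run H
t=21: vr[B=10979/1991 H=2668544/408155] → run B
t=22: vr[H=2668544/408155] → run H
t=23: (idle)
t=24: (idle)
t=25: (idle)
t=26: (idle)
t=27: (idle)
t=28: (idle)
t=29: (idle)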